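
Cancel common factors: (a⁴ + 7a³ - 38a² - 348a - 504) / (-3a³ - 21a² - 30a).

Euclidean algorithm in ℚ[a]:
  a⁴ + 7a³ - 38a² - 348a - 504 = (-(1/3)a)(-3a³ - 21a² - 30a) + (-48a² - 348a - 504)
  -3a³ - 21a² - 30a = ((1/16)a - 1/64)(-48a² - 348a - 504) + (-(63/16)a - 63/8)
  -48a² - 348a - 504 = ((256/21)a + 64)(-(63/16)a - 63/8) + (0)
Last nonzero remainder: -(63/16)a - 63/8. Dividing through by -63/16 gives the monic gcd a + 2.
Cancel a + 2 from numerator and denominator to get the reduced form.

(-a³ - 5a² + 48a + 252)/(3a² + 15a)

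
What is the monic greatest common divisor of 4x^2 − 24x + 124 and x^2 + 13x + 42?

Apply the Euclidean algorithm:
  4x^2 − 24x + 124 = (4)(x^2 + 13x + 42) + (−76x − 44)
  x^2 + 13x + 42 = (−(1/76)x − 59/361)(−76x − 44) + (12566/361)
  −76x − 44 = (−(13718/6283)x − 7942/6283)(12566/361) + (0)
The last nonzero remainder is the constant 12566/361, so the polynomials are coprime and gcd = 1.

1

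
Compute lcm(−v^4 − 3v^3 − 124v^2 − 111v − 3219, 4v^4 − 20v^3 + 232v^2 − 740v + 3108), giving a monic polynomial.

Euclidean algorithm in ℚ[v]:
  −v^4 − 3v^3 − 124v^2 − 111v − 3219 = (−1/4)(4v^4 − 20v^3 + 232v^2 − 740v + 3108) + (−8v^3 − 66v^2 − 296v − 2442)
  4v^4 − 20v^3 + 232v^2 − 740v + 3108 = (−(1/2)v + 53/8)(−8v^3 − 66v^2 − 296v − 2442) + ((2085/4)v^2 + 77145/4)
  −8v^3 − 66v^2 − 296v − 2442 = (−(32/2085)v − 88/695)((2085/4)v^2 + 77145/4) + (0)
Last nonzero remainder: (2085/4)v^2 + 77145/4. Dividing through by 2085/4 gives the monic gcd v^2 + 37.
Then lcm(f, g) = f·g / gcd(f, g); expanding and making the result monic gives the answer.

v^6 − 2v^5 + 130v^4 − 446v^3 + 5268v^2 − 13764v + 67599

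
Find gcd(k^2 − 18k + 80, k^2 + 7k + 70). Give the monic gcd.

Repeated division with remainder:
  k^2 − 18k + 80 = (k^2 + 7k + 70) + (−25k + 10)
  k^2 + 7k + 70 = (−(1/25)k − 37/125)(−25k + 10) + (1824/25)
  −25k + 10 = (−(625/1824)k + 125/912)(1824/25) + (0)
The last nonzero remainder is the constant 1824/25, so the polynomials are coprime and gcd = 1.

1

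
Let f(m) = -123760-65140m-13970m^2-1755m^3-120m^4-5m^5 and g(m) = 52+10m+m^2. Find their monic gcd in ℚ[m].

52+10m+m^2

Repeated division with remainder:
  -5m^5-120m^4-1755m^3-13970m^2-65140m-123760 = (-5m^3-70m^2-795m-2380)(m^2+10m+52) + (0)
The last nonzero remainder m^2+10m+52 is already monic.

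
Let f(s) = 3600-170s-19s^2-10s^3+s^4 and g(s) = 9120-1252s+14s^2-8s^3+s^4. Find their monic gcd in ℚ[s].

80-18s+s^2

By polynomial division,
  s^4-10s^3-19s^2-170s+3600 = (s^4-8s^3+14s^2-1252s+9120) + (-2s^3-33s^2+1082s-5520)
  s^4-8s^3+14s^2-1252s+9120 = (-(1/2)s+49/4)(-2s^3-33s^2+1082s-5520) + ((3837/4)s^2-(34533/2)s+76740)
  -2s^3-33s^2+1082s-5520 = (-(8/3837)s-92/1279)((3837/4)s^2-(34533/2)s+76740) + (0)
Last nonzero remainder: (3837/4)s^2-(34533/2)s+76740. Dividing through by 3837/4 gives the monic gcd s^2-18s+80.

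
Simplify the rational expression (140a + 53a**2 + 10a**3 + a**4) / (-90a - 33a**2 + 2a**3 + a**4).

Euclidean algorithm in ℚ[a]:
  a**4 + 10a**3 + 53a**2 + 140a = (a**4 + 2a**3 - 33a**2 - 90a) + (8a**3 + 86a**2 + 230a)
  a**4 + 2a**3 - 33a**2 - 90a = ((1/8)a - 35/32)(8a**3 + 86a**2 + 230a) + ((517/16)a**2 + (2585/16)a)
  8a**3 + 86a**2 + 230a = ((128/517)a + 736/517)((517/16)a**2 + (2585/16)a) + (0)
Last nonzero remainder: (517/16)a**2 + (2585/16)a. Dividing through by 517/16 gives the monic gcd a**2 + 5a.
Cancel a**2 + 5a from numerator and denominator to get the reduced form.

(28 + 5a + a**2)/(-18 - 3a + a**2)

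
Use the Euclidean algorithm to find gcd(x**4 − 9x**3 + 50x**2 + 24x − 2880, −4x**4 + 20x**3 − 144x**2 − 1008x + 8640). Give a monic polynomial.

x**2 − 6x + 72

Euclidean algorithm in ℚ[x]:
  x**4 − 9x**3 + 50x**2 + 24x − 2880 = (−1/4)(−4x**4 + 20x**3 − 144x**2 − 1008x + 8640) + (−4x**3 + 14x**2 − 228x − 720)
  −4x**4 + 20x**3 − 144x**2 − 1008x + 8640 = (x − 3/2)(−4x**3 + 14x**2 − 228x − 720) + (105x**2 − 630x + 7560)
  −4x**3 + 14x**2 − 228x − 720 = (−(4/105)x − 2/21)(105x**2 − 630x + 7560) + (0)
Last nonzero remainder: 105x**2 − 630x + 7560. Dividing through by 105 gives the monic gcd x**2 − 6x + 72.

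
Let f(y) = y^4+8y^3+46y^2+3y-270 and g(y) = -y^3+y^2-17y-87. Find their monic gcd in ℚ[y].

By polynomial division,
  y^4+8y^3+46y^2+3y-270 = (-y-9)(-y^3+y^2-17y-87) + (38y^2-237y-1053)
  -y^3+y^2-17y-87 = (-(1/38)y-199/1444)(38y^2-237y-1053) + (-(111725/1444)y-335175/1444)
  38y^2-237y-1053 = (-(54872/111725)y+506844/111725)(-(111725/1444)y-335175/1444) + (0)
Last nonzero remainder: -(111725/1444)y-335175/1444. Dividing through by -111725/1444 gives the monic gcd y+3.

y+3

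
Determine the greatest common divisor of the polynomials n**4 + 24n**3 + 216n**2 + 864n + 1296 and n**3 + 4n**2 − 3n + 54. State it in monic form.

Repeated division with remainder:
  n**4 + 24n**3 + 216n**2 + 864n + 1296 = (n + 20)(n**3 + 4n**2 − 3n + 54) + (139n**2 + 870n + 216)
  n**3 + 4n**2 − 3n + 54 = ((1/139)n − 314/19321)(139n**2 + 870n + 216) + ((185193/19321)n + 1111158/19321)
  139n**2 + 870n + 216 = ((2685619/185193)n + 77284/20577)((185193/19321)n + 1111158/19321) + (0)
Last nonzero remainder: (185193/19321)n + 1111158/19321. Dividing through by 185193/19321 gives the monic gcd n + 6.

n + 6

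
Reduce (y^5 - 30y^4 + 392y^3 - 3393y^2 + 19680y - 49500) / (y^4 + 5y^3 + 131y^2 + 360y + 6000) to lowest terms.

(y^3 - 27y^2 + 236y - 660)/(y^2 + 8y + 80)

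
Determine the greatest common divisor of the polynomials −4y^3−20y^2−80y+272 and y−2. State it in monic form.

Repeated division with remainder:
  −4y^3−20y^2−80y+272 = (−4y^2−28y−136)(y−2) + (0)
The last nonzero remainder y−2 is already monic.

y−2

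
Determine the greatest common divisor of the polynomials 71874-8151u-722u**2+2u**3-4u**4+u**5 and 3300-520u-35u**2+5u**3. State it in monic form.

66-17u+u**2

Apply the Euclidean algorithm:
  u**5-4u**4+2u**3-722u**2-8151u+71874 = ((1/5)u**2+(3/5)u+127/5)(5u**3-35u**2-520u+3300) + (-181u**2+3077u-11946)
  5u**3-35u**2-520u+3300 = (-(5/181)u-50/181)(-181u**2+3077u-11946) + (0)
Last nonzero remainder: -181u**2+3077u-11946. Dividing through by -181 gives the monic gcd u**2-17u+66.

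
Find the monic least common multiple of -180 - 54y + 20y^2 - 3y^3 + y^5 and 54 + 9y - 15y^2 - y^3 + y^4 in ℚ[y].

540 - 18y - 114y^2 + 29y^3 - 3y^4 - 3y^5 + y^6

Apply the Euclidean algorithm:
  y^5 - 3y^3 + 20y^2 - 54y - 180 = (y + 1)(y^4 - y^3 - 15y^2 + 9y + 54) + (13y^3 + 26y^2 - 117y - 234)
  y^4 - y^3 - 15y^2 + 9y + 54 = ((1/13)y - 3/13)(13y^3 + 26y^2 - 117y - 234) + (0)
Last nonzero remainder: 13y^3 + 26y^2 - 117y - 234. Dividing through by 13 gives the monic gcd y^3 + 2y^2 - 9y - 18.
Then lcm(f, g) = f·g / gcd(f, g); expanding and making the result monic gives the answer.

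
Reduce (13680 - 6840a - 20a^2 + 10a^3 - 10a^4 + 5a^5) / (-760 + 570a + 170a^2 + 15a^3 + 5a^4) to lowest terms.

Repeated division with remainder:
  5a^5 - 10a^4 + 10a^3 - 20a^2 - 6840a + 13680 = (a - 5)(5a^4 + 15a^3 + 170a^2 + 570a - 760) + (-85a^3 + 260a^2 - 3230a + 9880)
  5a^4 + 15a^3 + 170a^2 + 570a - 760 = (-(1/17)a - 103/289)(-85a^3 + 260a^2 - 3230a + 9880) + ((21000/289)a^2 + 798000/289)
  -85a^3 + 260a^2 - 3230a + 9880 = (-(4913/4200)a + 3757/1050)((21000/289)a^2 + 798000/289) + (0)
Last nonzero remainder: (21000/289)a^2 + 798000/289. Dividing through by 21000/289 gives the monic gcd a^2 + 38.
Cancel a^2 + 38 from numerator and denominator to get the reduced form.

(72 - 36a - 2a^2 + a^3)/(-4 + 3a + a^2)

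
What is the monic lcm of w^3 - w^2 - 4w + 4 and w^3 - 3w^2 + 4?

w^5 - 2w^4 - 5w^3 + 10w^2 + 4w - 8

By polynomial division,
  w^3 - w^2 - 4w + 4 = (w^3 - 3w^2 + 4) + (2w^2 - 4w)
  w^3 - 3w^2 + 4 = ((1/2)w - 1/2)(2w^2 - 4w) + (-2w + 4)
  2w^2 - 4w = (-w)(-2w + 4) + (0)
Last nonzero remainder: -2w + 4. Dividing through by -2 gives the monic gcd w - 2.
Then lcm(f, g) = f·g / gcd(f, g); expanding and making the result monic gives the answer.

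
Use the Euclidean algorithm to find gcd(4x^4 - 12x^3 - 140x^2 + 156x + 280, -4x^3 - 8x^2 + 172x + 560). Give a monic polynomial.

Apply the Euclidean algorithm:
  4x^4 - 12x^3 - 140x^2 + 156x + 280 = (-x + 5)(-4x^3 - 8x^2 + 172x + 560) + (72x^2 - 144x - 2520)
  -4x^3 - 8x^2 + 172x + 560 = (-(1/18)x - 2/9)(72x^2 - 144x - 2520) + (0)
Last nonzero remainder: 72x^2 - 144x - 2520. Dividing through by 72 gives the monic gcd x^2 - 2x - 35.

x^2 - 2x - 35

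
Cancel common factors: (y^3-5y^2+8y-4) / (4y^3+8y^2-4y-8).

Apply the Euclidean algorithm:
  y^3-5y^2+8y-4 = (1/4)(4y^3+8y^2-4y-8) + (-7y^2+9y-2)
  4y^3+8y^2-4y-8 = (-(4/7)y-92/49)(-7y^2+9y-2) + ((576/49)y-576/49)
  -7y^2+9y-2 = (-(343/576)y+49/288)((576/49)y-576/49) + (0)
Last nonzero remainder: (576/49)y-576/49. Dividing through by 576/49 gives the monic gcd y-1.
Cancel y-1 from numerator and denominator to get the reduced form.

(y^2-4y+4)/(4y^2+12y+8)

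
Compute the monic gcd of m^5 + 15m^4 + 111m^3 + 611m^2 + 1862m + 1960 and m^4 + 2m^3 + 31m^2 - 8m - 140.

m^3 + 4m^2 + 39m + 70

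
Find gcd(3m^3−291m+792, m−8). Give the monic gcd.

m−8

By polynomial division,
  3m^3−291m+792 = (3m^2+24m−99)(m−8) + (0)
The last nonzero remainder m−8 is already monic.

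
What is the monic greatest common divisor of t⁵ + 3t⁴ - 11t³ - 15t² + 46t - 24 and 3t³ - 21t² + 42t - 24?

t² - 3t + 2

By polynomial division,
  t⁵ + 3t⁴ - 11t³ - 15t² + 46t - 24 = ((1/3)t² + (10/3)t + 15)(3t³ - 21t² + 42t - 24) + (168t² - 504t + 336)
  3t³ - 21t² + 42t - 24 = ((1/56)t - 1/14)(168t² - 504t + 336) + (0)
Last nonzero remainder: 168t² - 504t + 336. Dividing through by 168 gives the monic gcd t² - 3t + 2.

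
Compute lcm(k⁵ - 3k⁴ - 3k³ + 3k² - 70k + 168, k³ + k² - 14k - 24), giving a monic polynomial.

k⁶ - k⁵ - 9k⁴ - 3k³ - 64k² + 28k + 336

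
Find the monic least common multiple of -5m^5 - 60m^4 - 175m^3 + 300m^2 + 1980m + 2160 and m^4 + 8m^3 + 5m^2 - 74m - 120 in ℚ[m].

m^6 + 17m^5 + 95m^4 + 115m^3 - 696m^2 - 2412m - 2160

Apply the Euclidean algorithm:
  -5m^5 - 60m^4 - 175m^3 + 300m^2 + 1980m + 2160 = (-5m - 20)(m^4 + 8m^3 + 5m^2 - 74m - 120) + (10m^3 + 30m^2 - 100m - 240)
  m^4 + 8m^3 + 5m^2 - 74m - 120 = ((1/10)m + 1/2)(10m^3 + 30m^2 - 100m - 240) + (0)
Last nonzero remainder: 10m^3 + 30m^2 - 100m - 240. Dividing through by 10 gives the monic gcd m^3 + 3m^2 - 10m - 24.
Then lcm(f, g) = f·g / gcd(f, g); expanding and making the result monic gives the answer.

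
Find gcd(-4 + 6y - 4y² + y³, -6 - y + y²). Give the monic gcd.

1

Repeated division with remainder:
  y³ - 4y² + 6y - 4 = (y - 3)(y² - y - 6) + (9y - 22)
  y² - y - 6 = ((1/9)y + 13/81)(9y - 22) + (-200/81)
  9y - 22 = (-(729/200)y + 891/100)(-200/81) + (0)
The last nonzero remainder is the constant -200/81, so the polynomials are coprime and gcd = 1.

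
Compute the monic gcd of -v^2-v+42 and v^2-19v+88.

By polynomial division,
  -v^2-v+42 = (-1)(v^2-19v+88) + (-20v+130)
  v^2-19v+88 = (-(1/20)v+5/8)(-20v+130) + (27/4)
  -20v+130 = (-(80/27)v+520/27)(27/4) + (0)
The last nonzero remainder is the constant 27/4, so the polynomials are coprime and gcd = 1.

1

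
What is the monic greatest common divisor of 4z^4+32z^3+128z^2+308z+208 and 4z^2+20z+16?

z^2+5z+4

Apply the Euclidean algorithm:
  4z^4+32z^3+128z^2+308z+208 = (z^2+3z+13)(4z^2+20z+16) + (0)
Last nonzero remainder: 4z^2+20z+16. Dividing through by 4 gives the monic gcd z^2+5z+4.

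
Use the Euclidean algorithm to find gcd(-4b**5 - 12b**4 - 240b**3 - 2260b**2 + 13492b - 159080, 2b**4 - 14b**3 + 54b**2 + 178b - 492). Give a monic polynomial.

Repeated division with remainder:
  -4b**5 - 12b**4 - 240b**3 - 2260b**2 + 13492b - 159080 = (-2b - 20)(2b**4 - 14b**3 + 54b**2 + 178b - 492) + (-412b**3 - 824b**2 + 16068b - 168920)
  2b**4 - 14b**3 + 54b**2 + 178b - 492 = (-(1/206)b + 9/206)(-412b**3 - 824b**2 + 16068b - 168920) + (168b**2 - 1344b + 6888)
  -412b**3 - 824b**2 + 16068b - 168920 = (-(103/42)b - 515/21)(168b**2 - 1344b + 6888) + (0)
Last nonzero remainder: 168b**2 - 1344b + 6888. Dividing through by 168 gives the monic gcd b**2 - 8b + 41.

b**2 - 8b + 41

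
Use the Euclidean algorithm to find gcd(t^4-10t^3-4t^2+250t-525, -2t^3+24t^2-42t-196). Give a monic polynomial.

Euclidean algorithm in ℚ[t]:
  t^4-10t^3-4t^2+250t-525 = (-(1/2)t-1)(-2t^3+24t^2-42t-196) + (-t^2+110t-721)
  -2t^3+24t^2-42t-196 = (2t+196)(-t^2+110t-721) + (-20160t+141120)
  -t^2+110t-721 = ((1/20160)t-103/20160)(-20160t+141120) + (0)
Last nonzero remainder: -20160t+141120. Dividing through by -20160 gives the monic gcd t-7.

t-7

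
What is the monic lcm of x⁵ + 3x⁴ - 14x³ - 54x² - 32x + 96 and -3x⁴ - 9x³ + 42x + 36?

x⁷ + 2x⁶ - 19x⁵ - 46x⁴ + 50x³ + 236x² - 32x - 192

Apply the Euclidean algorithm:
  x⁵ + 3x⁴ - 14x³ - 54x² - 32x + 96 = (-(1/3)x)(-3x⁴ - 9x³ + 42x + 36) + (-14x³ - 40x² - 20x + 96)
  -3x⁴ - 9x³ + 42x + 36 = ((3/14)x + 3/98)(-14x³ - 40x² - 20x + 96) + ((270/49)x² + (1080/49)x + 1620/49)
  -14x³ - 40x² - 20x + 96 = (-(343/135)x + 392/135)((270/49)x² + (1080/49)x + 1620/49) + (0)
Last nonzero remainder: (270/49)x² + (1080/49)x + 1620/49. Dividing through by 270/49 gives the monic gcd x² + 4x + 6.
Then lcm(f, g) = f·g / gcd(f, g); expanding and making the result monic gives the answer.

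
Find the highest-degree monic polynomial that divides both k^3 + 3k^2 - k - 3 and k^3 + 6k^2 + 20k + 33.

By polynomial division,
  k^3 + 3k^2 - k - 3 = (k^3 + 6k^2 + 20k + 33) + (-3k^2 - 21k - 36)
  k^3 + 6k^2 + 20k + 33 = (-(1/3)k + 1/3)(-3k^2 - 21k - 36) + (15k + 45)
  -3k^2 - 21k - 36 = (-(1/5)k - 4/5)(15k + 45) + (0)
Last nonzero remainder: 15k + 45. Dividing through by 15 gives the monic gcd k + 3.

k + 3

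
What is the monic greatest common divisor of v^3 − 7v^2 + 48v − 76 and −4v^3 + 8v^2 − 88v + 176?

v − 2

By polynomial division,
  v^3 − 7v^2 + 48v − 76 = (−1/4)(−4v^3 + 8v^2 − 88v + 176) + (−5v^2 + 26v − 32)
  −4v^3 + 8v^2 − 88v + 176 = ((4/5)v + 64/25)(−5v^2 + 26v − 32) + (−(3224/25)v + 6448/25)
  −5v^2 + 26v − 32 = ((125/3224)v − 50/403)(−(3224/25)v + 6448/25) + (0)
Last nonzero remainder: −(3224/25)v + 6448/25. Dividing through by −3224/25 gives the monic gcd v − 2.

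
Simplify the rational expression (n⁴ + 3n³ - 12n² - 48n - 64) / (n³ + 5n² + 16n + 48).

By polynomial division,
  n⁴ + 3n³ - 12n² - 48n - 64 = (n - 2)(n³ + 5n² + 16n + 48) + (-18n² - 64n + 32)
  n³ + 5n² + 16n + 48 = (-(1/18)n - 13/162)(-18n² - 64n + 32) + ((1024/81)n + 4096/81)
  -18n² - 64n + 32 = (-(729/512)n + 81/128)((1024/81)n + 4096/81) + (0)
Last nonzero remainder: (1024/81)n + 4096/81. Dividing through by 1024/81 gives the monic gcd n + 4.
Cancel n + 4 from numerator and denominator to get the reduced form.

(n³ - n² - 8n - 16)/(n² + n + 12)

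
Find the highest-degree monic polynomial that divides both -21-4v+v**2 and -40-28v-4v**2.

1

Apply the Euclidean algorithm:
  v**2-4v-21 = (-1/4)(-4v**2-28v-40) + (-11v-31)
  -4v**2-28v-40 = ((4/11)v+184/121)(-11v-31) + (864/121)
  -11v-31 = (-(1331/864)v-3751/864)(864/121) + (0)
The last nonzero remainder is the constant 864/121, so the polynomials are coprime and gcd = 1.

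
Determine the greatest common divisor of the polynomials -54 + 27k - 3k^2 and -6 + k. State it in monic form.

-6 + k

Euclidean algorithm in ℚ[k]:
  -3k^2 + 27k - 54 = (-3k + 9)(k - 6) + (0)
The last nonzero remainder k - 6 is already monic.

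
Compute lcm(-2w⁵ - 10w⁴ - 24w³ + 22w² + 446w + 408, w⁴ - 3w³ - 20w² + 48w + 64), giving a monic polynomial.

Repeated division with remainder:
  -2w⁵ - 10w⁴ - 24w³ + 22w² + 446w + 408 = (-2w - 16)(w⁴ - 3w³ - 20w² + 48w + 64) + (-112w³ - 202w² + 1342w + 1432)
  w⁴ - 3w³ - 20w² + 48w + 64 = (-(1/112)w + 269/6272)(-112w³ - 202w² + 1342w + 1432) + ((2025/3136)w² + (10125/3136)w + 2025/784)
  -112w³ - 202w² + 1342w + 1432 = (-(351232/2025)w + 1122688/2025)((2025/3136)w² + (10125/3136)w + 2025/784) + (0)
Last nonzero remainder: (2025/3136)w² + (10125/3136)w + 2025/784. Dividing through by 2025/3136 gives the monic gcd w² + 5w + 4.
Then lcm(f, g) = f·g / gcd(f, g); expanding and making the result monic gives the answer.

w⁷ - 3w⁶ - 12w⁵ - 27w⁴ + 57w³ + 1404w² - 1936w - 3264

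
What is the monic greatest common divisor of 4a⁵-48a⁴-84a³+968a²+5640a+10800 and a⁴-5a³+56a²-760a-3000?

a²-7a-30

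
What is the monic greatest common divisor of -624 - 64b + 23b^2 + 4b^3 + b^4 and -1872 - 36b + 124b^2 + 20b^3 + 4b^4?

156 + 55b + 8b^2 + b^3

Euclidean algorithm in ℚ[b]:
  b^4 + 4b^3 + 23b^2 - 64b - 624 = (1/4)(4b^4 + 20b^3 + 124b^2 - 36b - 1872) + (-b^3 - 8b^2 - 55b - 156)
  4b^4 + 20b^3 + 124b^2 - 36b - 1872 = (-4b + 12)(-b^3 - 8b^2 - 55b - 156) + (0)
Last nonzero remainder: -b^3 - 8b^2 - 55b - 156. Dividing through by -1 gives the monic gcd b^3 + 8b^2 + 55b + 156.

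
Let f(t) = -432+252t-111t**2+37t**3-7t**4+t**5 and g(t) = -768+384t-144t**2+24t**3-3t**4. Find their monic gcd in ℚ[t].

16-4t+t**2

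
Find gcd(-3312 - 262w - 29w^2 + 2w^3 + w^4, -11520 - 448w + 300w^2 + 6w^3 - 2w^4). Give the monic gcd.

-72 - w + w^2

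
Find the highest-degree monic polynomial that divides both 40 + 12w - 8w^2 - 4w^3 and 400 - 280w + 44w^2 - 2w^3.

-2 + w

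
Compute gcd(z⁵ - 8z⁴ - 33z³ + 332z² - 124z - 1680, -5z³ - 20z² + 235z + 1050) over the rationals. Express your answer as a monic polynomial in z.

Euclidean algorithm in ℚ[z]:
  z⁵ - 8z⁴ - 33z³ + 332z² - 124z - 1680 = (-(1/5)z² + (12/5)z - 62/5)(-5z³ - 20z² + 235z + 1050) + (-270z² + 270z + 11340)
  -5z³ - 20z² + 235z + 1050 = ((1/54)z + 5/54)(-270z² + 270z + 11340) + (0)
Last nonzero remainder: -270z² + 270z + 11340. Dividing through by -270 gives the monic gcd z² - z - 42.

z² - z - 42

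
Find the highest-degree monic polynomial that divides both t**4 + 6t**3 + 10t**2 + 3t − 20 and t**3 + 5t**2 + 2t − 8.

t**2 + 3t − 4

Repeated division with remainder:
  t**4 + 6t**3 + 10t**2 + 3t − 20 = (t + 1)(t**3 + 5t**2 + 2t − 8) + (3t**2 + 9t − 12)
  t**3 + 5t**2 + 2t − 8 = ((1/3)t + 2/3)(3t**2 + 9t − 12) + (0)
Last nonzero remainder: 3t**2 + 9t − 12. Dividing through by 3 gives the monic gcd t**2 + 3t − 4.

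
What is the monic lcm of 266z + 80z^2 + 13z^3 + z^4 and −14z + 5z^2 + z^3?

Repeated division with remainder:
  z^4 + 13z^3 + 80z^2 + 266z = (z + 8)(z^3 + 5z^2 − 14z) + (54z^2 + 378z)
  z^3 + 5z^2 − 14z = ((1/54)z − 1/27)(54z^2 + 378z) + (0)
Last nonzero remainder: 54z^2 + 378z. Dividing through by 54 gives the monic gcd z^2 + 7z.
Then lcm(f, g) = f·g / gcd(f, g); expanding and making the result monic gives the answer.

−532z + 106z^2 + 54z^3 + 11z^4 + z^5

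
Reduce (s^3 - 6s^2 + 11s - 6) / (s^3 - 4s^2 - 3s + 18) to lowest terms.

(s^2 - 3s + 2)/(s^2 - s - 6)

By polynomial division,
  s^3 - 6s^2 + 11s - 6 = (s^3 - 4s^2 - 3s + 18) + (-2s^2 + 14s - 24)
  s^3 - 4s^2 - 3s + 18 = (-(1/2)s - 3/2)(-2s^2 + 14s - 24) + (6s - 18)
  -2s^2 + 14s - 24 = (-(1/3)s + 4/3)(6s - 18) + (0)
Last nonzero remainder: 6s - 18. Dividing through by 6 gives the monic gcd s - 3.
Cancel s - 3 from numerator and denominator to get the reduced form.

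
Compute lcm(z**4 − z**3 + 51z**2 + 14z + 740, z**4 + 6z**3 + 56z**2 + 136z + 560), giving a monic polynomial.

Apply the Euclidean algorithm:
  z**4 − z**3 + 51z**2 + 14z + 740 = (z**4 + 6z**3 + 56z**2 + 136z + 560) + (−7z**3 − 5z**2 − 122z + 180)
  z**4 + 6z**3 + 56z**2 + 136z + 560 = (−(1/7)z − 37/49)(−7z**3 − 5z**2 − 122z + 180) + ((1705/49)z**2 + (3410/49)z + 34100/49)
  −7z**3 − 5z**2 − 122z + 180 = (−(343/1705)z + 441/1705)((1705/49)z**2 + (3410/49)z + 34100/49) + (0)
Last nonzero remainder: (1705/49)z**2 + (3410/49)z + 34100/49. Dividing through by 1705/49 gives the monic gcd z**2 + 2z + 20.
Then lcm(f, g) = f·g / gcd(f, g); expanding and making the result monic gives the answer.

z**6 + 3z**5 + 75z**4 + 190z**3 + 2224z**2 + 3352z + 20720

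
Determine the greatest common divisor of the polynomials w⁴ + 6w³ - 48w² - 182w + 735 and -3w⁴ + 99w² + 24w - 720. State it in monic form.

Euclidean algorithm in ℚ[w]:
  w⁴ + 6w³ - 48w² - 182w + 735 = (-1/3)(-3w⁴ + 99w² + 24w - 720) + (6w³ - 15w² - 174w + 495)
  -3w⁴ + 99w² + 24w - 720 = (-(1/2)w - 5/4)(6w³ - 15w² - 174w + 495) + (-(27/4)w² + 54w - 405/4)
  6w³ - 15w² - 174w + 495 = (-(8/9)w - 44/9)(-(27/4)w² + 54w - 405/4) + (0)
Last nonzero remainder: -(27/4)w² + 54w - 405/4. Dividing through by -27/4 gives the monic gcd w² - 8w + 15.

w² - 8w + 15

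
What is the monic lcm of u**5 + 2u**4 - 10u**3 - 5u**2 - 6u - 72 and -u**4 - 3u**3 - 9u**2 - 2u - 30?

u**7 + 6u**6 + 8u**5 - 25u**4 - 126u**3 - 146u**2 - 348u - 720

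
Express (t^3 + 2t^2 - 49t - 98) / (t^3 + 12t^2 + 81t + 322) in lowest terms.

(t^2 - 5t - 14)/(t^2 + 5t + 46)

Apply the Euclidean algorithm:
  t^3 + 2t^2 - 49t - 98 = (t^3 + 12t^2 + 81t + 322) + (-10t^2 - 130t - 420)
  t^3 + 12t^2 + 81t + 322 = (-(1/10)t + 1/10)(-10t^2 - 130t - 420) + (52t + 364)
  -10t^2 - 130t - 420 = (-(5/26)t - 15/13)(52t + 364) + (0)
Last nonzero remainder: 52t + 364. Dividing through by 52 gives the monic gcd t + 7.
Cancel t + 7 from numerator and denominator to get the reduced form.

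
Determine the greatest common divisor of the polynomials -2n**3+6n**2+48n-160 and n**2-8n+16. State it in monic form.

n**2-8n+16

Euclidean algorithm in ℚ[n]:
  -2n**3+6n**2+48n-160 = (-2n-10)(n**2-8n+16) + (0)
The last nonzero remainder n**2-8n+16 is already monic.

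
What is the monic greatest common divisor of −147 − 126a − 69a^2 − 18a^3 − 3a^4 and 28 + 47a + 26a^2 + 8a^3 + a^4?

7 + 3a + a^2

Repeated division with remainder:
  −3a^4 − 18a^3 − 69a^2 − 126a − 147 = (−3)(a^4 + 8a^3 + 26a^2 + 47a + 28) + (6a^3 + 9a^2 + 15a − 63)
  a^4 + 8a^3 + 26a^2 + 47a + 28 = ((1/6)a + 13/12)(6a^3 + 9a^2 + 15a − 63) + ((55/4)a^2 + (165/4)a + 385/4)
  6a^3 + 9a^2 + 15a − 63 = ((24/55)a − 36/55)((55/4)a^2 + (165/4)a + 385/4) + (0)
Last nonzero remainder: (55/4)a^2 + (165/4)a + 385/4. Dividing through by 55/4 gives the monic gcd a^2 + 3a + 7.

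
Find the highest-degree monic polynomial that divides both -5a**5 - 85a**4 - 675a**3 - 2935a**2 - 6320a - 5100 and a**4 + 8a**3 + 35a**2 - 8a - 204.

a**3 + 10a**2 + 55a + 102

Euclidean algorithm in ℚ[a]:
  -5a**5 - 85a**4 - 675a**3 - 2935a**2 - 6320a - 5100 = (-5a - 45)(a**4 + 8a**3 + 35a**2 - 8a - 204) + (-140a**3 - 1400a**2 - 7700a - 14280)
  a**4 + 8a**3 + 35a**2 - 8a - 204 = (-(1/140)a + 1/70)(-140a**3 - 1400a**2 - 7700a - 14280) + (0)
Last nonzero remainder: -140a**3 - 1400a**2 - 7700a - 14280. Dividing through by -140 gives the monic gcd a**3 + 10a**2 + 55a + 102.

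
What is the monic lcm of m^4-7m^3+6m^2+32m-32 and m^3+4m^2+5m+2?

m^6-5m^5-7m^4+37m^3+38m^2-32m-32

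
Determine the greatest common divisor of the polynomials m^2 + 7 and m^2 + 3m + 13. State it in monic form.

Euclidean algorithm in ℚ[m]:
  m^2 + 7 = (m^2 + 3m + 13) + (-3m - 6)
  m^2 + 3m + 13 = (-(1/3)m - 1/3)(-3m - 6) + (11)
  -3m - 6 = (-(3/11)m - 6/11)(11) + (0)
The last nonzero remainder is the constant 11, so the polynomials are coprime and gcd = 1.

1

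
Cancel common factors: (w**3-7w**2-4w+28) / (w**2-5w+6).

By polynomial division,
  w**3-7w**2-4w+28 = (w-2)(w**2-5w+6) + (-20w+40)
  w**2-5w+6 = (-(1/20)w+3/20)(-20w+40) + (0)
Last nonzero remainder: -20w+40. Dividing through by -20 gives the monic gcd w-2.
Cancel w-2 from numerator and denominator to get the reduced form.

(w**2-5w-14)/(w-3)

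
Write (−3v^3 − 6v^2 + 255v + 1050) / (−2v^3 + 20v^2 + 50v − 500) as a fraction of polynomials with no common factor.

By polynomial division,
  −3v^3 − 6v^2 + 255v + 1050 = (3/2)(−2v^3 + 20v^2 + 50v − 500) + (−36v^2 + 180v + 1800)
  −2v^3 + 20v^2 + 50v − 500 = ((1/18)v − 5/18)(−36v^2 + 180v + 1800) + (0)
Last nonzero remainder: −36v^2 + 180v + 1800. Dividing through by −36 gives the monic gcd v^2 − 5v − 50.
Cancel v^2 − 5v − 50 from numerator and denominator to get the reduced form.

(3v + 21)/(2v − 10)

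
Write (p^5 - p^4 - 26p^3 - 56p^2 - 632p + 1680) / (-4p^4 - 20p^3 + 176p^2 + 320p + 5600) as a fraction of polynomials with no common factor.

(-p^2 - 4p + 12)/(4p + 40)

By polynomial division,
  p^5 - p^4 - 26p^3 - 56p^2 - 632p + 1680 = (-(1/4)p + 3/2)(-4p^4 - 20p^3 + 176p^2 + 320p + 5600) + (48p^3 - 240p^2 + 288p - 6720)
  -4p^4 - 20p^3 + 176p^2 + 320p + 5600 = (-(1/12)p - 5/6)(48p^3 - 240p^2 + 288p - 6720) + (0)
Last nonzero remainder: 48p^3 - 240p^2 + 288p - 6720. Dividing through by 48 gives the monic gcd p^3 - 5p^2 + 6p - 140.
Cancel p^3 - 5p^2 + 6p - 140 from numerator and denominator to get the reduced form.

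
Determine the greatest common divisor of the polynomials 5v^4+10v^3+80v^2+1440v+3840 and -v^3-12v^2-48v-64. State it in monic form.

v^2+8v+16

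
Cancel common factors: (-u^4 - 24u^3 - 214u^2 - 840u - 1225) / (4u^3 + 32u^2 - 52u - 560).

Euclidean algorithm in ℚ[u]:
  -u^4 - 24u^3 - 214u^2 - 840u - 1225 = (-(1/4)u - 4)(4u^3 + 32u^2 - 52u - 560) + (-99u^2 - 1188u - 3465)
  4u^3 + 32u^2 - 52u - 560 = (-(4/99)u + 16/99)(-99u^2 - 1188u - 3465) + (0)
Last nonzero remainder: -99u^2 - 1188u - 3465. Dividing through by -99 gives the monic gcd u^2 + 12u + 35.
Cancel u^2 + 12u + 35 from numerator and denominator to get the reduced form.

(-u^2 - 12u - 35)/(4u - 16)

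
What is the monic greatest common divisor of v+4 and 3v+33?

Euclidean algorithm in ℚ[v]:
  v+4 = (1/3)(3v+33) + (-7)
  3v+33 = (-(3/7)v-33/7)(-7) + (0)
The last nonzero remainder is the constant -7, so the polynomials are coprime and gcd = 1.

1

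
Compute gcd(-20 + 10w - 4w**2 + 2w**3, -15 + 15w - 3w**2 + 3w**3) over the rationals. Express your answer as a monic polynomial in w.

5 + w**2

By polynomial division,
  2w**3 - 4w**2 + 10w - 20 = (2/3)(3w**3 - 3w**2 + 15w - 15) + (-2w**2 - 10)
  3w**3 - 3w**2 + 15w - 15 = (-(3/2)w + 3/2)(-2w**2 - 10) + (0)
Last nonzero remainder: -2w**2 - 10. Dividing through by -2 gives the monic gcd w**2 + 5.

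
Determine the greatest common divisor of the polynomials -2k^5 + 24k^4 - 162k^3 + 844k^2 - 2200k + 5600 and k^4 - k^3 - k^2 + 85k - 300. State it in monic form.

k^2 - 3k + 20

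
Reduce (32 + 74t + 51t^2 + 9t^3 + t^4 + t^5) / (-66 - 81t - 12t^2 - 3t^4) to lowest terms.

(-16 - 13t + 2t^2 - t^3)/(33 - 9t + 3t^2)

Apply the Euclidean algorithm:
  t^5 + t^4 + 9t^3 + 51t^2 + 74t + 32 = (-(1/3)t - 1/3)(-3t^4 - 12t^2 - 81t - 66) + (5t^3 + 20t^2 + 25t + 10)
  -3t^4 - 12t^2 - 81t - 66 = (-(3/5)t + 12/5)(5t^3 + 20t^2 + 25t + 10) + (-45t^2 - 135t - 90)
  5t^3 + 20t^2 + 25t + 10 = (-(1/9)t - 1/9)(-45t^2 - 135t - 90) + (0)
Last nonzero remainder: -45t^2 - 135t - 90. Dividing through by -45 gives the monic gcd t^2 + 3t + 2.
Cancel t^2 + 3t + 2 from numerator and denominator to get the reduced form.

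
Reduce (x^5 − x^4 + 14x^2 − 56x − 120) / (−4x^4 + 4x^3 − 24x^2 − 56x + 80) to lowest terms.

(−x^2 + x + 6)/(4x − 4)

By polynomial division,
  x^5 − x^4 + 14x^2 − 56x − 120 = (−(1/4)x)(−4x^4 + 4x^3 − 24x^2 − 56x + 80) + (−6x^3 − 36x − 120)
  −4x^4 + 4x^3 − 24x^2 − 56x + 80 = ((2/3)x − 2/3)(−6x^3 − 36x − 120) + (0)
Last nonzero remainder: −6x^3 − 36x − 120. Dividing through by −6 gives the monic gcd x^3 + 6x + 20.
Cancel x^3 + 6x + 20 from numerator and denominator to get the reduced form.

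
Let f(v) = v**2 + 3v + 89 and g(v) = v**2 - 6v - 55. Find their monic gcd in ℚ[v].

By polynomial division,
  v**2 + 3v + 89 = (v**2 - 6v - 55) + (9v + 144)
  v**2 - 6v - 55 = ((1/9)v - 22/9)(9v + 144) + (297)
  9v + 144 = ((1/33)v + 16/33)(297) + (0)
The last nonzero remainder is the constant 297, so the polynomials are coprime and gcd = 1.

1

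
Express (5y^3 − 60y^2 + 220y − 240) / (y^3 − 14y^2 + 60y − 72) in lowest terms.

(5y − 20)/(y − 6)

Apply the Euclidean algorithm:
  5y^3 − 60y^2 + 220y − 240 = (5)(y^3 − 14y^2 + 60y − 72) + (10y^2 − 80y + 120)
  y^3 − 14y^2 + 60y − 72 = ((1/10)y − 3/5)(10y^2 − 80y + 120) + (0)
Last nonzero remainder: 10y^2 − 80y + 120. Dividing through by 10 gives the monic gcd y^2 − 8y + 12.
Cancel y^2 − 8y + 12 from numerator and denominator to get the reduced form.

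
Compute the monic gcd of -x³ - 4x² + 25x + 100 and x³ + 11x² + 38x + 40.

Repeated division with remainder:
  -x³ - 4x² + 25x + 100 = (-1)(x³ + 11x² + 38x + 40) + (7x² + 63x + 140)
  x³ + 11x² + 38x + 40 = ((1/7)x + 2/7)(7x² + 63x + 140) + (0)
Last nonzero remainder: 7x² + 63x + 140. Dividing through by 7 gives the monic gcd x² + 9x + 20.

x² + 9x + 20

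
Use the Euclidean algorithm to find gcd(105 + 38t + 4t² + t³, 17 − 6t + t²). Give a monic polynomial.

Euclidean algorithm in ℚ[t]:
  t³ + 4t² + 38t + 105 = (t + 10)(t² − 6t + 17) + (81t − 65)
  t² − 6t + 17 = ((1/81)t − 421/6561)(81t − 65) + (84172/6561)
  81t − 65 = ((531441/84172)t − 426465/84172)(84172/6561) + (0)
The last nonzero remainder is the constant 84172/6561, so the polynomials are coprime and gcd = 1.

1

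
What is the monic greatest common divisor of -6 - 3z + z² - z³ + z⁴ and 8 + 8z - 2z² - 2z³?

Apply the Euclidean algorithm:
  z⁴ - z³ + z² - 3z - 6 = (-(1/2)z + 1)(-2z³ - 2z² + 8z + 8) + (7z² - 7z - 14)
  -2z³ - 2z² + 8z + 8 = (-(2/7)z - 4/7)(7z² - 7z - 14) + (0)
Last nonzero remainder: 7z² - 7z - 14. Dividing through by 7 gives the monic gcd z² - z - 2.

-2 - z + z²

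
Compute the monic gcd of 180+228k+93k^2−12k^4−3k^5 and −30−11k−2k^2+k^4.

−6−k+k^2

Apply the Euclidean algorithm:
  −3k^5−12k^4+93k^2+228k+180 = (−3k−12)(k^4−2k^2−11k−30) + (−6k^3+36k^2+6k−180)
  k^4−2k^2−11k−30 = (−(1/6)k−1)(−6k^3+36k^2+6k−180) + (35k^2−35k−210)
  −6k^3+36k^2+6k−180 = (−(6/35)k+6/7)(35k^2−35k−210) + (0)
Last nonzero remainder: 35k^2−35k−210. Dividing through by 35 gives the monic gcd k^2−k−6.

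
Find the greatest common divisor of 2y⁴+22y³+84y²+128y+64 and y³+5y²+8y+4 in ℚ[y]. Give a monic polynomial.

Repeated division with remainder:
  2y⁴+22y³+84y²+128y+64 = (2y+12)(y³+5y²+8y+4) + (8y²+24y+16)
  y³+5y²+8y+4 = ((1/8)y+1/4)(8y²+24y+16) + (0)
Last nonzero remainder: 8y²+24y+16. Dividing through by 8 gives the monic gcd y²+3y+2.

y²+3y+2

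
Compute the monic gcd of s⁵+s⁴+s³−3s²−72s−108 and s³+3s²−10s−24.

By polynomial division,
  s⁵+s⁴+s³−3s²−72s−108 = (s²−2s+17)(s³+3s²−10s−24) + (−50s²+50s+300)
  s³+3s²−10s−24 = (−(1/50)s−2/25)(−50s²+50s+300) + (0)
Last nonzero remainder: −50s²+50s+300. Dividing through by −50 gives the monic gcd s²−s−6.

s²−s−6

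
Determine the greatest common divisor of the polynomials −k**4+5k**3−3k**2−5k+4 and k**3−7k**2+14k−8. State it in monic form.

Euclidean algorithm in ℚ[k]:
  −k**4+5k**3−3k**2−5k+4 = (−k−2)(k**3−7k**2+14k−8) + (−3k**2+15k−12)
  k**3−7k**2+14k−8 = (−(1/3)k+2/3)(−3k**2+15k−12) + (0)
Last nonzero remainder: −3k**2+15k−12. Dividing through by −3 gives the monic gcd k**2−5k+4.

k**2−5k+4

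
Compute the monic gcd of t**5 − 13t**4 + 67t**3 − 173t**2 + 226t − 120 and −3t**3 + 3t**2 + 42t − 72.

t**2 − 5t + 6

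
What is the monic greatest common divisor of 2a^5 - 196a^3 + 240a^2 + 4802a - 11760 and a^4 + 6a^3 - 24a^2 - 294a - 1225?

a^2 - 49

Repeated division with remainder:
  2a^5 - 196a^3 + 240a^2 + 4802a - 11760 = (2a - 12)(a^4 + 6a^3 - 24a^2 - 294a - 1225) + (-76a^3 + 540a^2 + 3724a - 26460)
  a^4 + 6a^3 - 24a^2 - 294a - 1225 = (-(1/76)a - 249/1444)(-76a^3 + 540a^2 + 3724a - 26460) + ((42640/361)a^2 - 2089360/361)
  -76a^3 + 540a^2 + 3724a - 26460 = (-(6859/10660)a + 9747/2132)((42640/361)a^2 - 2089360/361) + (0)
Last nonzero remainder: (42640/361)a^2 - 2089360/361. Dividing through by 42640/361 gives the monic gcd a^2 - 49.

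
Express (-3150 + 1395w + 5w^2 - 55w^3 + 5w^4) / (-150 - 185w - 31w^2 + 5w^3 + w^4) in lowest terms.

(105 - 50w + 5w^2)/(5 + 6w + w^2)

Apply the Euclidean algorithm:
  5w^4 - 55w^3 + 5w^2 + 1395w - 3150 = (5)(w^4 + 5w^3 - 31w^2 - 185w - 150) + (-80w^3 + 160w^2 + 2320w - 2400)
  w^4 + 5w^3 - 31w^2 - 185w - 150 = (-(1/80)w - 7/80)(-80w^3 + 160w^2 + 2320w - 2400) + (12w^2 - 12w - 360)
  -80w^3 + 160w^2 + 2320w - 2400 = (-(20/3)w + 20/3)(12w^2 - 12w - 360) + (0)
Last nonzero remainder: 12w^2 - 12w - 360. Dividing through by 12 gives the monic gcd w^2 - w - 30.
Cancel w^2 - w - 30 from numerator and denominator to get the reduced form.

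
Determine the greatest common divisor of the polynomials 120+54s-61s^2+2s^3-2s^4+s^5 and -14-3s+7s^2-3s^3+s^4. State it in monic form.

-2-s+s^2

By polynomial division,
  s^5-2s^4+2s^3-61s^2+54s+120 = (s+1)(s^4-3s^3+7s^2-3s-14) + (-2s^3-65s^2+71s+134)
  s^4-3s^3+7s^2-3s-14 = (-(1/2)s+71/4)(-2s^3-65s^2+71s+134) + ((4785/4)s^2-(4785/4)s-4785/2)
  -2s^3-65s^2+71s+134 = (-(8/4785)s-268/4785)((4785/4)s^2-(4785/4)s-4785/2) + (0)
Last nonzero remainder: (4785/4)s^2-(4785/4)s-4785/2. Dividing through by 4785/4 gives the monic gcd s^2-s-2.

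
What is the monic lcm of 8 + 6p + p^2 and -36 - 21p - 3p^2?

24 + 26p + 9p^2 + p^3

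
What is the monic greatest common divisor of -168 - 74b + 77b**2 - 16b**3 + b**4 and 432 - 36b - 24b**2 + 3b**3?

By polynomial division,
  b**4 - 16b**3 + 77b**2 - 74b - 168 = ((1/3)b - 8/3)(3b**3 - 24b**2 - 36b + 432) + (25b**2 - 314b + 984)
  3b**3 - 24b**2 - 36b + 432 = ((3/25)b + 342/625)(25b**2 - 314b + 984) + ((11088/625)b - 66528/625)
  25b**2 - 314b + 984 = ((15625/11088)b - 25625/2772)((11088/625)b - 66528/625) + (0)
Last nonzero remainder: (11088/625)b - 66528/625. Dividing through by 11088/625 gives the monic gcd b - 6.

-6 + b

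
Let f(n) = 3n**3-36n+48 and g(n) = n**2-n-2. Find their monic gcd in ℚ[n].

n-2

Repeated division with remainder:
  3n**3-36n+48 = (3n+3)(n**2-n-2) + (-27n+54)
  n**2-n-2 = (-(1/27)n-1/27)(-27n+54) + (0)
Last nonzero remainder: -27n+54. Dividing through by -27 gives the monic gcd n-2.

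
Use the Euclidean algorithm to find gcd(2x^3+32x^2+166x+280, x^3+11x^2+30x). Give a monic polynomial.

x+5

Repeated division with remainder:
  2x^3+32x^2+166x+280 = (2)(x^3+11x^2+30x) + (10x^2+106x+280)
  x^3+11x^2+30x = ((1/10)x+1/25)(10x^2+106x+280) + (−(56/25)x−56/5)
  10x^2+106x+280 = (−(125/28)x−25)(−(56/25)x−56/5) + (0)
Last nonzero remainder: −(56/25)x−56/5. Dividing through by −56/25 gives the monic gcd x+5.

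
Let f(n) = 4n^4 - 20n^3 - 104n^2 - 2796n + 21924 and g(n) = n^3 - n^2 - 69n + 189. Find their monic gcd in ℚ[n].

Euclidean algorithm in ℚ[n]:
  4n^4 - 20n^3 - 104n^2 - 2796n + 21924 = (4n - 16)(n^3 - n^2 - 69n + 189) + (156n^2 - 4656n + 24948)
  n^3 - n^2 - 69n + 189 = ((1/156)n + 125/676)(156n^2 - 4656n + 24948) + ((106812/169)n - 747684/169)
  156n^2 - 4656n + 24948 = ((2197/8901)n - 5577/989)((106812/169)n - 747684/169) + (0)
Last nonzero remainder: (106812/169)n - 747684/169. Dividing through by 106812/169 gives the monic gcd n - 7.

n - 7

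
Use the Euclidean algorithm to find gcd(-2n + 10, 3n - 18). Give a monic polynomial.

1

Apply the Euclidean algorithm:
  -2n + 10 = (-2/3)(3n - 18) + (-2)
  3n - 18 = (-(3/2)n + 9)(-2) + (0)
The last nonzero remainder is the constant -2, so the polynomials are coprime and gcd = 1.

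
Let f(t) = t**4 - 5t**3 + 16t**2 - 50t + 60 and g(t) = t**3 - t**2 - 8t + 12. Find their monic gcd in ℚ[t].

t - 2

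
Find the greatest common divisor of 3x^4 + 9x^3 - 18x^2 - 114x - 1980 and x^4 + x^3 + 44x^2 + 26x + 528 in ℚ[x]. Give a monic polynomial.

x^2 + 2x + 22

By polynomial division,
  3x^4 + 9x^3 - 18x^2 - 114x - 1980 = (3)(x^4 + x^3 + 44x^2 + 26x + 528) + (6x^3 - 150x^2 - 192x - 3564)
  x^4 + x^3 + 44x^2 + 26x + 528 = ((1/6)x + 13/3)(6x^3 - 150x^2 - 192x - 3564) + (726x^2 + 1452x + 15972)
  6x^3 - 150x^2 - 192x - 3564 = ((1/121)x - 27/121)(726x^2 + 1452x + 15972) + (0)
Last nonzero remainder: 726x^2 + 1452x + 15972. Dividing through by 726 gives the monic gcd x^2 + 2x + 22.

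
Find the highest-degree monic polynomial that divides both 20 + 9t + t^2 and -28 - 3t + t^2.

Apply the Euclidean algorithm:
  t^2 + 9t + 20 = (t^2 - 3t - 28) + (12t + 48)
  t^2 - 3t - 28 = ((1/12)t - 7/12)(12t + 48) + (0)
Last nonzero remainder: 12t + 48. Dividing through by 12 gives the monic gcd t + 4.

4 + t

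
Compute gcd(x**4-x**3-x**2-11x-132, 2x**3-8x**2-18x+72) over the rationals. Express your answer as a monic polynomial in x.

Apply the Euclidean algorithm:
  x**4-x**3-x**2-11x-132 = ((1/2)x+3/2)(2x**3-8x**2-18x+72) + (20x**2-20x-240)
  2x**3-8x**2-18x+72 = ((1/10)x-3/10)(20x**2-20x-240) + (0)
Last nonzero remainder: 20x**2-20x-240. Dividing through by 20 gives the monic gcd x**2-x-12.

x**2-x-12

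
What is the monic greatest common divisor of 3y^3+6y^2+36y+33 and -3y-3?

Euclidean algorithm in ℚ[y]:
  3y^3+6y^2+36y+33 = (-y^2-y-11)(-3y-3) + (0)
Last nonzero remainder: -3y-3. Dividing through by -3 gives the monic gcd y+1.

y+1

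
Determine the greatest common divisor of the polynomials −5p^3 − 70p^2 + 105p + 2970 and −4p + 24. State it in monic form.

By polynomial division,
  −5p^3 − 70p^2 + 105p + 2970 = ((5/4)p^2 + 25p + 495/4)(−4p + 24) + (0)
Last nonzero remainder: −4p + 24. Dividing through by −4 gives the monic gcd p − 6.

p − 6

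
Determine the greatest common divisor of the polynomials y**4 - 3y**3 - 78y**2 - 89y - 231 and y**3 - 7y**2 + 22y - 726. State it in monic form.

y - 11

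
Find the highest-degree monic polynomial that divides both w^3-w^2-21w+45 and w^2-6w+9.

w^2-6w+9

Apply the Euclidean algorithm:
  w^3-w^2-21w+45 = (w+5)(w^2-6w+9) + (0)
The last nonzero remainder w^2-6w+9 is already monic.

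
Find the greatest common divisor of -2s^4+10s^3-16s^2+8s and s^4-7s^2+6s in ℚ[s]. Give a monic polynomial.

s^3-3s^2+2s

Apply the Euclidean algorithm:
  -2s^4+10s^3-16s^2+8s = (-2)(s^4-7s^2+6s) + (10s^3-30s^2+20s)
  s^4-7s^2+6s = ((1/10)s+3/10)(10s^3-30s^2+20s) + (0)
Last nonzero remainder: 10s^3-30s^2+20s. Dividing through by 10 gives the monic gcd s^3-3s^2+2s.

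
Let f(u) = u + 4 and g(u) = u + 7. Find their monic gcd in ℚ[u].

1

By polynomial division,
  u + 4 = (u + 7) + (-3)
  u + 7 = (-(1/3)u - 7/3)(-3) + (0)
The last nonzero remainder is the constant -3, so the polynomials are coprime and gcd = 1.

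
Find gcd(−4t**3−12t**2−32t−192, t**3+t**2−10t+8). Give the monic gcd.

t+4

By polynomial division,
  −4t**3−12t**2−32t−192 = (−4)(t**3+t**2−10t+8) + (−8t**2−72t−160)
  t**3+t**2−10t+8 = (−(1/8)t+1)(−8t**2−72t−160) + (42t+168)
  −8t**2−72t−160 = (−(4/21)t−20/21)(42t+168) + (0)
Last nonzero remainder: 42t+168. Dividing through by 42 gives the monic gcd t+4.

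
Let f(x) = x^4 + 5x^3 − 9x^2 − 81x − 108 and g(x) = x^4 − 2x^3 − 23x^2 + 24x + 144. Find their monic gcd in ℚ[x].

x^3 + 2x^2 − 15x − 36

Euclidean algorithm in ℚ[x]:
  x^4 + 5x^3 − 9x^2 − 81x − 108 = (x^4 − 2x^3 − 23x^2 + 24x + 144) + (7x^3 + 14x^2 − 105x − 252)
  x^4 − 2x^3 − 23x^2 + 24x + 144 = ((1/7)x − 4/7)(7x^3 + 14x^2 − 105x − 252) + (0)
Last nonzero remainder: 7x^3 + 14x^2 − 105x − 252. Dividing through by 7 gives the monic gcd x^3 + 2x^2 − 15x − 36.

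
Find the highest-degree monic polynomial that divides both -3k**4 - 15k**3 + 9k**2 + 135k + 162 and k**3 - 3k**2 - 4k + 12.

k**2 - k - 6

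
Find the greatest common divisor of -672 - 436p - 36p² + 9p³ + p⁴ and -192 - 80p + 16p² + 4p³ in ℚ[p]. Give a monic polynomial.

By polynomial division,
  p⁴ + 9p³ - 36p² - 436p - 672 = ((1/4)p + 5/4)(4p³ + 16p² - 80p - 192) + (-36p² - 288p - 432)
  4p³ + 16p² - 80p - 192 = (-(1/9)p + 4/9)(-36p² - 288p - 432) + (0)
Last nonzero remainder: -36p² - 288p - 432. Dividing through by -36 gives the monic gcd p² + 8p + 12.

12 + 8p + p²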